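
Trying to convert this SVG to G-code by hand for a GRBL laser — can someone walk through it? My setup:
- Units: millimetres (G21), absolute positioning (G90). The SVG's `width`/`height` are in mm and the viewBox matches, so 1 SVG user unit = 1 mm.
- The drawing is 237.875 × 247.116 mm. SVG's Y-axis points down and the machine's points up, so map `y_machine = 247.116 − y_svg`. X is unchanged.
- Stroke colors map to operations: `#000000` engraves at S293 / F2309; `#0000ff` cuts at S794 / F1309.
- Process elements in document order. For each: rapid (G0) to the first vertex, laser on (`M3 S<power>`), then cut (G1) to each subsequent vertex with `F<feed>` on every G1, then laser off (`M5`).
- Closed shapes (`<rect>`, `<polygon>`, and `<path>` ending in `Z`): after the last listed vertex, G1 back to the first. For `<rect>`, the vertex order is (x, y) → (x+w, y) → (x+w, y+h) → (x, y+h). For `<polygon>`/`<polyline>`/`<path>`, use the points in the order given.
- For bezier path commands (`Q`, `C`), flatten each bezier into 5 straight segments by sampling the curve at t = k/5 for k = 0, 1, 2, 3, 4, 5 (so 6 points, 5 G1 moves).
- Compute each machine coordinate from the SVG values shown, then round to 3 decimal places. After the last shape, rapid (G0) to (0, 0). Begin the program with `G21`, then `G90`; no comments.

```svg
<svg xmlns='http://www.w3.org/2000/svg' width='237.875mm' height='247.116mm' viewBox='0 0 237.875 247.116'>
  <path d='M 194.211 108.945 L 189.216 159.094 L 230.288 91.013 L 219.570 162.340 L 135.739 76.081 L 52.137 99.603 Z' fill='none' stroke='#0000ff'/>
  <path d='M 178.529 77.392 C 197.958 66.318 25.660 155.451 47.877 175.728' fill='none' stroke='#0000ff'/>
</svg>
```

1 u = 1 mm; y_m = 247.116 − y.

[1] `<path>` closed polygon, #0000ff→cut S794 F1309: (194.211,138.171) → (189.216,88.022) → (230.288,156.103) → (219.570,84.776) → (135.739,171.035) → (52.137,147.513) → (194.211,138.171) (closed)

[2] `<path>` cubic bezier, #0000ff→cut S794 F1309: (178.529,169.724) → (170.269,165.696) → (134.534,145.733) → (89.864,117.951) → (54.799,90.464) → (47.877,71.388)

G21
G90
G0 X194.211 Y138.171
M3 S794
G1 X189.216 Y88.022 F1309
G1 X230.288 Y156.103 F1309
G1 X219.570 Y84.776 F1309
G1 X135.739 Y171.035 F1309
G1 X52.137 Y147.513 F1309
G1 X194.211 Y138.171 F1309
M5
G0 X178.529 Y169.724
M3 S794
G1 X170.269 Y165.696 F1309
G1 X134.534 Y145.733 F1309
G1 X89.864 Y117.951 F1309
G1 X54.799 Y90.464 F1309
G1 X47.877 Y71.388 F1309
M5
G0 X0.000 Y0.000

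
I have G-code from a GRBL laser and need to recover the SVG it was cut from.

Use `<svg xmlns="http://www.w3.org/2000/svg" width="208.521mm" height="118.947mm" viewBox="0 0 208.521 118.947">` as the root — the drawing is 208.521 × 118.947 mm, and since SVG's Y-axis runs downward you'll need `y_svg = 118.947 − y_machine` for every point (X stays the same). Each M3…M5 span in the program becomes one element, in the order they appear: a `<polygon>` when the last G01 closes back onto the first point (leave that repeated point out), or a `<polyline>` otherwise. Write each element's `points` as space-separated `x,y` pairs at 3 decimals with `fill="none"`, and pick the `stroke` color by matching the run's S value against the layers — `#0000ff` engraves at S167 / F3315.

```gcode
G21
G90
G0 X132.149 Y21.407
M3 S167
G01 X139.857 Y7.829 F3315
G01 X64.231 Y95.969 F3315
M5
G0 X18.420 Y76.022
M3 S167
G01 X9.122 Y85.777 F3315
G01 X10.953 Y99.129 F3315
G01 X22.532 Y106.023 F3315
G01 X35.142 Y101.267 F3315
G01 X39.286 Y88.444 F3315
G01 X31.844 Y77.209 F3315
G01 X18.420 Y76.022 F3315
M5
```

Each laser-on run becomes one SVG element. Flip Y back into SVG space with y_svg = 118.947 − y_machine. Every run uses S167, so all elements get stroke `#0000ff` (engrave).

Run 1: The run is open, so emit a `<polyline>` with points (Y-flipped): 132.149,97.540 139.857,111.118 64.231,22.978.

Run 2: The run returns to its start, so emit a `<polygon>` with points (Y-flipped): 18.420,42.925 9.122,33.170 10.953,19.818 22.532,12.924 35.142,17.680 39.286,30.503 31.844,41.738.

<svg xmlns="http://www.w3.org/2000/svg" width="208.521mm" height="118.947mm" viewBox="0 0 208.521 118.947">
  <polyline points="132.149,97.540 139.857,111.118 64.231,22.978" fill="none" stroke="#0000ff"/>
  <polygon points="18.420,42.925 9.122,33.170 10.953,19.818 22.532,12.924 35.142,17.680 39.286,30.503 31.844,41.738" fill="none" stroke="#0000ff"/>
</svg>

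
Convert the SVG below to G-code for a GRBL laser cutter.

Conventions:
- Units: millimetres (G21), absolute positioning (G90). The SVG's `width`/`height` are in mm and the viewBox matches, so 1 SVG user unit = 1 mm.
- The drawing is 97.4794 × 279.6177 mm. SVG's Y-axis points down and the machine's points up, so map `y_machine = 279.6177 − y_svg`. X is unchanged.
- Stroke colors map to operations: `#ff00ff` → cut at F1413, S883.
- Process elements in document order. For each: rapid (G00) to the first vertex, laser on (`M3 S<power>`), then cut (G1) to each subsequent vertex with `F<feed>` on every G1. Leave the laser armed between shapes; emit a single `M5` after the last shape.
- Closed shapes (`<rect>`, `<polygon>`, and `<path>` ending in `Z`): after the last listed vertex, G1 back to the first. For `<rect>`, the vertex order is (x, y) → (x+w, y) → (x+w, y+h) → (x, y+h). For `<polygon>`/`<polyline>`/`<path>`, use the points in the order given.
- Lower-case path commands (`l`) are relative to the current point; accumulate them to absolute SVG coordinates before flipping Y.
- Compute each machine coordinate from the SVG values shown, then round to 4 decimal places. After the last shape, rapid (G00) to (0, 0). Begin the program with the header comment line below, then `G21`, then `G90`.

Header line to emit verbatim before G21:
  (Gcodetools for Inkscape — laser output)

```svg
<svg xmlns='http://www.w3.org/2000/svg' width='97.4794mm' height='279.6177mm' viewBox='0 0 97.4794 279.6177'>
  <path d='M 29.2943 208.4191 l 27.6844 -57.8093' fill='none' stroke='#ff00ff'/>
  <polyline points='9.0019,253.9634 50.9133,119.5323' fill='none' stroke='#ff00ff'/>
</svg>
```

(Gcodetools for Inkscape — laser output)
G21
G90
G00 X29.2943 Y71.1986
M3 S883
G1 X56.9787 Y129.0079 F1413
G00 X9.0019 Y25.6543
M3 S883
G1 X50.9133 Y160.0854 F1413
M5
G00 X0.0000 Y0.0000

Since the viewBox matches the mm dimensions, user units are millimetres directly. The only transform is the Y-flip y_m = 279.6177 − y_svg.

Shape 1 is a line segment drawn with `<path>`. Its stroke #ff00ff means cut at S883, F1413. After flipping Y the toolpath is (29.2943,71.1986) → (56.9787,129.0079).

Shape 2 is a line segment drawn with `<polyline>`. Its stroke #ff00ff means cut at S883, F1413. After flipping Y the toolpath is (9.0019,25.6543) → (50.9133,160.0854).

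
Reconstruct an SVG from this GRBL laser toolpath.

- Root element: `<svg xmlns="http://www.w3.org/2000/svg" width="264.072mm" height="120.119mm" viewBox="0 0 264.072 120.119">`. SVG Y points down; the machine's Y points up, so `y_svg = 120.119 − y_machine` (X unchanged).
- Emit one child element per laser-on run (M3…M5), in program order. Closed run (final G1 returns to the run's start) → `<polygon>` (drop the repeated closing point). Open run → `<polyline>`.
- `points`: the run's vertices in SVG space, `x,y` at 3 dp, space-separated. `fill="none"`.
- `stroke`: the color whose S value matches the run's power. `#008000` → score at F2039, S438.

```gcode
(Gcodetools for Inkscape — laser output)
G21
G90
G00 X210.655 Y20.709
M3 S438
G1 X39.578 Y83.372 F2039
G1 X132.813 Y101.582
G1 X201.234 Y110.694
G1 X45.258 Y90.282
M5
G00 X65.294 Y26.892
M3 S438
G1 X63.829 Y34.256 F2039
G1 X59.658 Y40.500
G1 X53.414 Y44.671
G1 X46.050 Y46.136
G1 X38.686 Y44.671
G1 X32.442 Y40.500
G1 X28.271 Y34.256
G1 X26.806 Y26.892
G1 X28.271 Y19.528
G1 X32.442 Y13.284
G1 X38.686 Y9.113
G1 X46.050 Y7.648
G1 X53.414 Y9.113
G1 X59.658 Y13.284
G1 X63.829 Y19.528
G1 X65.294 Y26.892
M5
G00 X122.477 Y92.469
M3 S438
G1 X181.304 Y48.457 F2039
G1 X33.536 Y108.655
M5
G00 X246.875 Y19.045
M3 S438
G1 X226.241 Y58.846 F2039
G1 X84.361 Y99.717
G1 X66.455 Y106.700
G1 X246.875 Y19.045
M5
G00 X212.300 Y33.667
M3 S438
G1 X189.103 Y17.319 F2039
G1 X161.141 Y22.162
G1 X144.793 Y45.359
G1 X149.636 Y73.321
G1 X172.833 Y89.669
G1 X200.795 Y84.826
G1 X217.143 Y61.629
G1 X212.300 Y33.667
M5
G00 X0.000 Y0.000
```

y_svg = 120.119 − y_m. Every run uses S438, so all elements get stroke `#008000` (score).

[1] open run; points: 210.655,99.410 39.578,36.747 132.813,18.537 201.234,9.425 45.258,29.837

[2] closed run; points: 65.294,93.227 63.829,85.863 59.658,79.619 53.414,75.448 46.050,73.983 38.686,75.448 32.442,79.619 28.271,85.863 26.806,93.227 28.271,100.591 32.442,106.835 38.686,111.006 46.050,112.471 53.414,111.006 59.658,106.835 63.829,100.591

[3] open run; points: 122.477,27.650 181.304,71.662 33.536,11.464

[4] closed run; points: 246.875,101.074 226.241,61.273 84.361,20.402 66.455,13.419

[5] closed run; points: 212.300,86.452 189.103,102.800 161.141,97.957 144.793,74.760 149.636,46.798 172.833,30.450 200.795,35.293 217.143,58.490

<svg xmlns="http://www.w3.org/2000/svg" width="264.072mm" height="120.119mm" viewBox="0 0 264.072 120.119">
  <polyline points="210.655,99.410 39.578,36.747 132.813,18.537 201.234,9.425 45.258,29.837" fill="none" stroke="#008000"/>
  <polygon points="65.294,93.227 63.829,85.863 59.658,79.619 53.414,75.448 46.050,73.983 38.686,75.448 32.442,79.619 28.271,85.863 26.806,93.227 28.271,100.591 32.442,106.835 38.686,111.006 46.050,112.471 53.414,111.006 59.658,106.835 63.829,100.591" fill="none" stroke="#008000"/>
  <polyline points="122.477,27.650 181.304,71.662 33.536,11.464" fill="none" stroke="#008000"/>
  <polygon points="246.875,101.074 226.241,61.273 84.361,20.402 66.455,13.419" fill="none" stroke="#008000"/>
  <polygon points="212.300,86.452 189.103,102.800 161.141,97.957 144.793,74.760 149.636,46.798 172.833,30.450 200.795,35.293 217.143,58.490" fill="none" stroke="#008000"/>
</svg>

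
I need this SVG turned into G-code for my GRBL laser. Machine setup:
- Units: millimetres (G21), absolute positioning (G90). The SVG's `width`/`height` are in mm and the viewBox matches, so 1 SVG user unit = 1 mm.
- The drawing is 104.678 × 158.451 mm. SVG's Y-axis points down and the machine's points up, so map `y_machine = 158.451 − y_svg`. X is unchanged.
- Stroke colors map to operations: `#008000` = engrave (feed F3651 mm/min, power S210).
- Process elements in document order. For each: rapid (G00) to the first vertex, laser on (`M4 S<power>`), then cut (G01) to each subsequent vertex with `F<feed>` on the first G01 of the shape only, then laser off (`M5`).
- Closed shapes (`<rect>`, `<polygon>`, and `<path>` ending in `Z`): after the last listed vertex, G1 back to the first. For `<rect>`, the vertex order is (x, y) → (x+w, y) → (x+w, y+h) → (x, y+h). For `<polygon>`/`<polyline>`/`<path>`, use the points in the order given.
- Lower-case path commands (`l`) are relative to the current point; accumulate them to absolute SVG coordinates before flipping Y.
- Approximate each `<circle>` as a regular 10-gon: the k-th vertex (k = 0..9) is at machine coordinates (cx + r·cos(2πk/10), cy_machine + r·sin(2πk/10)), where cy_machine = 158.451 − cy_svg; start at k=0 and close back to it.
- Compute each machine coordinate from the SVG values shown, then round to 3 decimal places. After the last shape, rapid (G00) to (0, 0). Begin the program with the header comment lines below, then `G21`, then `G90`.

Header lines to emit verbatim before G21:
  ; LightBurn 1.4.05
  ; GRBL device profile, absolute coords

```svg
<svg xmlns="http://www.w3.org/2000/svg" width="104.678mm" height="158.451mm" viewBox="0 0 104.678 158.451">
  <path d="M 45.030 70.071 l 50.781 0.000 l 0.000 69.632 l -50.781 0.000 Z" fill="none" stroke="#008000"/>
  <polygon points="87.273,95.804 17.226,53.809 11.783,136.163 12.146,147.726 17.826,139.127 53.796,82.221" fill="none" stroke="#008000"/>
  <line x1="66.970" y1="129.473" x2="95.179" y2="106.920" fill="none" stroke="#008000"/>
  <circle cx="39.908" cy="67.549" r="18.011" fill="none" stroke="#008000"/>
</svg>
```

; LightBurn 1.4.05
; GRBL device profile, absolute coords
G21
G90
G00 X45.030 Y88.380
M4 S210
G01 X95.811 Y88.380 F3651
G01 X95.811 Y18.748
G01 X45.030 Y18.748
G01 X45.030 Y88.380
M5
G00 X87.273 Y62.647
M4 S210
G01 X17.226 Y104.642 F3651
G01 X11.783 Y22.288
G01 X12.146 Y10.725
G01 X17.826 Y19.324
G01 X53.796 Y76.230
G01 X87.273 Y62.647
M5
G00 X66.970 Y28.978
M4 S210
G01 X95.179 Y51.531 F3651
M5
G00 X57.919 Y90.902
M4 S210
G01 X54.479 Y101.489 F3651
G01 X45.474 Y108.031
G01 X34.342 Y108.031
G01 X25.337 Y101.489
G01 X21.897 Y90.902
G01 X25.337 Y80.315
G01 X34.342 Y73.773
G01 X45.474 Y73.773
G01 X54.479 Y80.315
G01 X57.919 Y90.902
M5
G00 X0.000 Y0.000

viewBox `0 0 104.678 158.451` with mm width/height → 1 unit = 1 mm. Flip: y_m = 158.451 − y_svg.

**Shape 1** — `<path>` rectangle, stroke `#008000` → engrave (S210, F3651). Machine vertices: (45.030,88.380) → (95.811,88.380) → (95.811,18.748) → (45.030,18.748) → (45.030,88.380). Closed: final G1 returns to the first vertex.

**Shape 2** — `<polygon>` closed polygon, stroke `#008000` → engrave (S210, F3651). Machine vertices: (87.273,62.647) → (17.226,104.642) → (11.783,22.288) → (12.146,10.725) → (17.826,19.324) → (53.796,76.230) → (87.273,62.647). Closed: final G1 returns to the first vertex.

**Shape 3** — `<line>` line segment, stroke `#008000` → engrave (S210, F3651). Machine vertices: (66.970,28.978) → (95.179,51.531). Open path.

**Shape 4** — `<circle>` circle, stroke `#008000` → engrave (S210, F3651). Machine vertices: (57.919,90.902) → (54.479,101.489) → (45.474,108.031) → (34.342,108.031) → (25.337,101.489) → (21.897,90.902) → (25.337,80.315) → (34.342,73.773) → (45.474,73.773) → (54.479,80.315) → (57.919,90.902). Closed: final G1 returns to the first vertex.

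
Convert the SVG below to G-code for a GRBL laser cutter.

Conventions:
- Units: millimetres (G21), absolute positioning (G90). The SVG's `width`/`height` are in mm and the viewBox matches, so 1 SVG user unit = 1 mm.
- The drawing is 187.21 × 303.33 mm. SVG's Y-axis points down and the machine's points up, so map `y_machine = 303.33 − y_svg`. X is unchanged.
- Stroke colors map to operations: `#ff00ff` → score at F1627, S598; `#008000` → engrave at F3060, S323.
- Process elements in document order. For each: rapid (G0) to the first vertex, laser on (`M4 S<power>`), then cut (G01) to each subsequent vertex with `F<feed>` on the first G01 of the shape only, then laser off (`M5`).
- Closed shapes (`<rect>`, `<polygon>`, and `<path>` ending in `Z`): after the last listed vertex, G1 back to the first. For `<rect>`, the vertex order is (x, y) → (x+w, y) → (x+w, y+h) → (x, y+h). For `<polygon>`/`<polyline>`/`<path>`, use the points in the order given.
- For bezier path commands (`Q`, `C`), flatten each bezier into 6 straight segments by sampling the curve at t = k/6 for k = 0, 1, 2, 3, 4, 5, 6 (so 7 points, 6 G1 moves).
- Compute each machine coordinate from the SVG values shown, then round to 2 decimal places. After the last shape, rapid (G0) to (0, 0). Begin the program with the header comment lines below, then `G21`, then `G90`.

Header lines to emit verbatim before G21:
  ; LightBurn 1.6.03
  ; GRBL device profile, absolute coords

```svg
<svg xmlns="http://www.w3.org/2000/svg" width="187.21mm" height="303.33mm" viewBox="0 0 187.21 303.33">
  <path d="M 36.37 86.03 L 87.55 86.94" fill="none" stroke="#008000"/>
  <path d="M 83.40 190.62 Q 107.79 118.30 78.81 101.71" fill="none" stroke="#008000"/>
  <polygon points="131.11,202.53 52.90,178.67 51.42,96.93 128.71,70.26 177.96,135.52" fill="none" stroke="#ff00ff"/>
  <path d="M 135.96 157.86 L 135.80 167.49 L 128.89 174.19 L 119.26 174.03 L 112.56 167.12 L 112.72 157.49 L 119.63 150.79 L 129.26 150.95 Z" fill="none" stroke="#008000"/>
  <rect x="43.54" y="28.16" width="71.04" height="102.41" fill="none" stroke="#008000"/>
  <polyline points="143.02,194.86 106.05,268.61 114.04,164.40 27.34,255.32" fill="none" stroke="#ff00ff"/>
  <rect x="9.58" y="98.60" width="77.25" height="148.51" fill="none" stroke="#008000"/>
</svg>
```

1 u = 1 mm; y_m = 303.33 − y.

[1] `<path>` line segment, #008000→engrave S323 F3060: (36.37,217.30) → (87.55,216.39)

[2] `<path>` quadratic bezier, #008000→engrave S323 F3060: (83.40,112.71) → (90.05,135.27) → (93.73,154.73) → (94.45,171.10) → (92.20,184.37) → (86.99,194.54) → (78.81,201.62)

[3] `<polygon>` regular polygon, #ff00ff→score S598 F1627: (131.11,100.80) → (52.90,124.66) → (51.42,206.40) → (128.71,233.07) → (177.96,167.81) → (131.11,100.80) (closed)

[4] `<path>` regular polygon, #008000→engrave S323 F3060: (135.96,145.47) → (135.80,135.84) → (128.89,129.14) → (119.26,129.30) → (112.56,136.21) → (112.72,145.84) → (119.63,152.54) → (129.26,152.38) → (135.96,145.47) (closed)

[5] `<rect>` rectangle, #008000→engrave S323 F3060: (43.54,275.17) → (114.58,275.17) → (114.58,172.76) → (43.54,172.76) → (43.54,275.17) (closed)

[6] `<polyline>` open polyline, #ff00ff→score S598 F1627: (143.02,108.47) → (106.05,34.72) → (114.04,138.93) → (27.34,48.01)

[7] `<rect>` rectangle, #008000→engrave S323 F3060: (9.58,204.73) → (86.83,204.73) → (86.83,56.22) → (9.58,56.22) → (9.58,204.73) (closed)

; LightBurn 1.6.03
; GRBL device profile, absolute coords
G21
G90
G0 X36.37 Y217.30
M4 S323
G01 X87.55 Y216.39 F3060
M5
G0 X83.40 Y112.71
M4 S323
G01 X90.05 Y135.27 F3060
G01 X93.73 Y154.73
G01 X94.45 Y171.10
G01 X92.20 Y184.37
G01 X86.99 Y194.54
G01 X78.81 Y201.62
M5
G0 X131.11 Y100.80
M4 S598
G01 X52.90 Y124.66 F1627
G01 X51.42 Y206.40
G01 X128.71 Y233.07
G01 X177.96 Y167.81
G01 X131.11 Y100.80
M5
G0 X135.96 Y145.47
M4 S323
G01 X135.80 Y135.84 F3060
G01 X128.89 Y129.14
G01 X119.26 Y129.30
G01 X112.56 Y136.21
G01 X112.72 Y145.84
G01 X119.63 Y152.54
G01 X129.26 Y152.38
G01 X135.96 Y145.47
M5
G0 X43.54 Y275.17
M4 S323
G01 X114.58 Y275.17 F3060
G01 X114.58 Y172.76
G01 X43.54 Y172.76
G01 X43.54 Y275.17
M5
G0 X143.02 Y108.47
M4 S598
G01 X106.05 Y34.72 F1627
G01 X114.04 Y138.93
G01 X27.34 Y48.01
M5
G0 X9.58 Y204.73
M4 S323
G01 X86.83 Y204.73 F3060
G01 X86.83 Y56.22
G01 X9.58 Y56.22
G01 X9.58 Y204.73
M5
G0 X0.00 Y0.00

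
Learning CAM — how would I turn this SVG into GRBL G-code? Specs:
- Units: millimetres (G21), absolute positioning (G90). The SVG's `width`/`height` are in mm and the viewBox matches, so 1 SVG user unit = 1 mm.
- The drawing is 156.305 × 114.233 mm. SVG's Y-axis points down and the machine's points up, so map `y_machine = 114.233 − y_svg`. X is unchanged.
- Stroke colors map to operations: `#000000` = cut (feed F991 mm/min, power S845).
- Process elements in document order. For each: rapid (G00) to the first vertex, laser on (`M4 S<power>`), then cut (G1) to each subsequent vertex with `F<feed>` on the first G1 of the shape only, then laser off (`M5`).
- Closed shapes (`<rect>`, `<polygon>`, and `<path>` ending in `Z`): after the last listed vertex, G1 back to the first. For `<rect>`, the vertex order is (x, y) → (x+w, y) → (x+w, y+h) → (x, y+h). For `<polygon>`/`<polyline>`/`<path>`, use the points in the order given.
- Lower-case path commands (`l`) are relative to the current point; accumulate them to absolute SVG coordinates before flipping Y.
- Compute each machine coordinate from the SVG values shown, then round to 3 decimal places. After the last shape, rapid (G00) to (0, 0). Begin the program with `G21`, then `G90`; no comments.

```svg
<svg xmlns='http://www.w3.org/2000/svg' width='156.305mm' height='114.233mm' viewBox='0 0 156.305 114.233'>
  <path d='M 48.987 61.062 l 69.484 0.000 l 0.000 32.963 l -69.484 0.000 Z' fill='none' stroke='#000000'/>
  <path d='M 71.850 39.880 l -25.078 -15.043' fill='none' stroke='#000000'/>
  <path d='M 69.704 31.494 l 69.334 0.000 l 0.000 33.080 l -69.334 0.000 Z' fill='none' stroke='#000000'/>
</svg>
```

1 u = 1 mm; y_m = 114.233 − y.

[1] `<path>` rectangle, #000000→cut S845 F991: (48.987,53.171) → (118.471,53.171) → (118.471,20.208) → (48.987,20.208) → (48.987,53.171) (closed)

[2] `<path>` line segment, #000000→cut S845 F991: (71.850,74.353) → (46.772,89.396)

[3] `<path>` rectangle, #000000→cut S845 F991: (69.704,82.739) → (139.038,82.739) → (139.038,49.659) → (69.704,49.659) → (69.704,82.739) (closed)

G21
G90
G00 X48.987 Y53.171
M4 S845
G1 X118.471 Y53.171 F991
G1 X118.471 Y20.208
G1 X48.987 Y20.208
G1 X48.987 Y53.171
M5
G00 X71.850 Y74.353
M4 S845
G1 X46.772 Y89.396 F991
M5
G00 X69.704 Y82.739
M4 S845
G1 X139.038 Y82.739 F991
G1 X139.038 Y49.659
G1 X69.704 Y49.659
G1 X69.704 Y82.739
M5
G00 X0.000 Y0.000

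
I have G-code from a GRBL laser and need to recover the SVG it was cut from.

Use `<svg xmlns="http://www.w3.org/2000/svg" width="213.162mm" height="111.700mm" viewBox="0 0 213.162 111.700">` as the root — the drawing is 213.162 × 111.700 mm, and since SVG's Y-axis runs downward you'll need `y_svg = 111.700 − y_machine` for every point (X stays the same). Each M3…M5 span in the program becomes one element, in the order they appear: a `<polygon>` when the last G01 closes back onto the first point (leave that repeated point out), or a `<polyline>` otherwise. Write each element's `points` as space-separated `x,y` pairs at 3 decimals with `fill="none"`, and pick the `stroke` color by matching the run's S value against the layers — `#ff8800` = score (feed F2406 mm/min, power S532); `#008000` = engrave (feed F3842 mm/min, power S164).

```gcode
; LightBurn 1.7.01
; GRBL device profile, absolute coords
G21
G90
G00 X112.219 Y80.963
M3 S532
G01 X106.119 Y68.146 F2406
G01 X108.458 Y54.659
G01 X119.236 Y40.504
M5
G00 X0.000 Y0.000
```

<svg xmlns="http://www.w3.org/2000/svg" width="213.162mm" height="111.700mm" viewBox="0 0 213.162 111.700">
  <polyline points="112.219,30.737 106.119,43.554 108.458,57.041 119.236,71.196" fill="none" stroke="#ff8800"/>
</svg>

Machine Y-up, SVG Y-down with viewBox height 111.700, so y_svg = 111.700 − y_machine; X carries over. Every run uses S532, so all elements get stroke `#ff8800` (score).

Run 1: The run is open, so emit a `<polyline>` with points (Y-flipped): 112.219,30.737 106.119,43.554 108.458,57.041 119.236,71.196.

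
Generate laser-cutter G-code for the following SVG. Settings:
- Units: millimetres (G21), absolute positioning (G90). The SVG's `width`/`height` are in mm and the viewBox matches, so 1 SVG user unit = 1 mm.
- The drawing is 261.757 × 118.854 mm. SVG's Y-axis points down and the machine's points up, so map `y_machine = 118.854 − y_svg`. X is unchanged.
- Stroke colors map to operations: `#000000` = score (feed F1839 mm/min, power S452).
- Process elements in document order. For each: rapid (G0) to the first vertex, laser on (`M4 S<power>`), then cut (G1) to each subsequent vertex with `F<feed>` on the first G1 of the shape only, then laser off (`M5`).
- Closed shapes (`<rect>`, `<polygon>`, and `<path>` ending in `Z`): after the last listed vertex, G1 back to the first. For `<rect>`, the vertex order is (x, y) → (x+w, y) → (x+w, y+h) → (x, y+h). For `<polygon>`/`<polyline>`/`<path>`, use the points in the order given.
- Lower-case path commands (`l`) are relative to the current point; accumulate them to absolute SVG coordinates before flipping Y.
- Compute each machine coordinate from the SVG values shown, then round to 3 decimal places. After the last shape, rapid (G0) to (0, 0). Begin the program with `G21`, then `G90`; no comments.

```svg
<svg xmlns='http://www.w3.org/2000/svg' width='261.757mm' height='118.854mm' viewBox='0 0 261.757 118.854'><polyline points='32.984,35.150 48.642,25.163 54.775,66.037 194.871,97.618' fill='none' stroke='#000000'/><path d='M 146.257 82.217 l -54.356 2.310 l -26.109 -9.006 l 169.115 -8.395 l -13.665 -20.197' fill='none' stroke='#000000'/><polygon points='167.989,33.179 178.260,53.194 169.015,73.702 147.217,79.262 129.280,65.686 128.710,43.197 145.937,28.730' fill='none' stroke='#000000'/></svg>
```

Since the viewBox matches the mm dimensions, user units are millimetres directly. The only transform is the Y-flip y_m = 118.854 − y_svg.

Shape 1 is a open polyline drawn with `<polyline>`. Its stroke #000000 means score at S452, F1839. After flipping Y the toolpath is (32.984,83.704) → (48.642,93.691) → (54.775,52.817) → (194.871,21.236).

Shape 2 is a open polyline drawn with `<path>`. Its stroke #000000 means score at S452, F1839. After flipping Y the toolpath is (146.257,36.637) → (91.901,34.327) → (65.792,43.333) → (234.907,51.728) → (221.242,71.925).

Shape 3 is a regular polygon drawn with `<polygon>`. Its stroke #000000 means score at S452, F1839. After flipping Y the toolpath is (167.989,85.675) → (178.260,65.660) → (169.015,45.152) → (147.217,39.592) → (129.280,53.168) → (128.710,75.657) → (145.937,90.124) → (167.989,85.675), returning to the start.

G21
G90
G0 X32.984 Y83.704
M4 S452
G1 X48.642 Y93.691 F1839
G1 X54.775 Y52.817
G1 X194.871 Y21.236
M5
G0 X146.257 Y36.637
M4 S452
G1 X91.901 Y34.327 F1839
G1 X65.792 Y43.333
G1 X234.907 Y51.728
G1 X221.242 Y71.925
M5
G0 X167.989 Y85.675
M4 S452
G1 X178.260 Y65.660 F1839
G1 X169.015 Y45.152
G1 X147.217 Y39.592
G1 X129.280 Y53.168
G1 X128.710 Y75.657
G1 X145.937 Y90.124
G1 X167.989 Y85.675
M5
G0 X0.000 Y0.000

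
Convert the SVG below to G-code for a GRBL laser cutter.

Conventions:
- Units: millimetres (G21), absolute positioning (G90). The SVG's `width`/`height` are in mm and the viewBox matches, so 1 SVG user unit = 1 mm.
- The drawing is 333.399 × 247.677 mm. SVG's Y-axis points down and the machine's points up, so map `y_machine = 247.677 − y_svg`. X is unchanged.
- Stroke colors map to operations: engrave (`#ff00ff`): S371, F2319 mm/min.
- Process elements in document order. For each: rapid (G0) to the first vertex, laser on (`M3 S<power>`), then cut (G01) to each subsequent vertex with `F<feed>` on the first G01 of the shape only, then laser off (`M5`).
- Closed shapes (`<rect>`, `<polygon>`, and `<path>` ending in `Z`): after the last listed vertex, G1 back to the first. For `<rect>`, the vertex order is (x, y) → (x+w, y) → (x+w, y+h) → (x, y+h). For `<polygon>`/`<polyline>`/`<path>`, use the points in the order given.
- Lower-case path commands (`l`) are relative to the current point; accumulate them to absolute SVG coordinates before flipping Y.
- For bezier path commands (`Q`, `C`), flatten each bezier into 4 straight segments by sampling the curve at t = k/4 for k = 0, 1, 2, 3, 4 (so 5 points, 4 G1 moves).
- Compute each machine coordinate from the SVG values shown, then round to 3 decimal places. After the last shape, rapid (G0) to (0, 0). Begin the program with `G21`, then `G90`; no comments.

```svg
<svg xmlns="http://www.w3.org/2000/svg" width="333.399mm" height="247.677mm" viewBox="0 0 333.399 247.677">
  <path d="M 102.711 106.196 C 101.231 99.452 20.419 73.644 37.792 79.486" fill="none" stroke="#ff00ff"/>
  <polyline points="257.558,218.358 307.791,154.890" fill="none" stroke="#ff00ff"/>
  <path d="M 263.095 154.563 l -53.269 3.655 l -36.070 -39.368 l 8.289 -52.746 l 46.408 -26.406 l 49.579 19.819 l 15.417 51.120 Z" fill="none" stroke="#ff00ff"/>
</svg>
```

G21
G90
G0 X102.711 Y141.481
M3 S371
G01 X89.500 Y149.321 F2319
G01 X63.182 Y159.556
G01 X40.398 Y167.431
G01 X37.792 Y168.191
M5
G0 X257.558 Y29.319
M3 S371
G01 X307.791 Y92.787 F2319
M5
G0 X263.095 Y93.114
M3 S371
G01 X209.826 Y89.459 F2319
G01 X173.756 Y128.827
G01 X182.045 Y181.573
G01 X228.453 Y207.979
G01 X278.032 Y188.160
G01 X293.449 Y137.040
G01 X263.095 Y93.114
M5
G0 X0.000 Y0.000

Since the viewBox matches the mm dimensions, user units are millimetres directly. The only transform is the Y-flip y_m = 247.677 − y_svg.

Shape 1 is a cubic bezier drawn with `<path>`. Its stroke #ff00ff means engrave at S371, F2319. After flipping Y the toolpath is (102.711,141.481) → (89.500,149.321) → (63.182,159.556) → (40.398,167.431) → (37.792,168.191).

Shape 2 is a line segment drawn with `<polyline>`. Its stroke #ff00ff means engrave at S371, F2319. After flipping Y the toolpath is (257.558,29.319) → (307.791,92.787).

Shape 3 is a regular polygon drawn with `<path>`. Its stroke #ff00ff means engrave at S371, F2319. After flipping Y the toolpath is (263.095,93.114) → (209.826,89.459) → (173.756,128.827) → (182.045,181.573) → (228.453,207.979) → (278.032,188.160) → (293.449,137.040) → (263.095,93.114), returning to the start.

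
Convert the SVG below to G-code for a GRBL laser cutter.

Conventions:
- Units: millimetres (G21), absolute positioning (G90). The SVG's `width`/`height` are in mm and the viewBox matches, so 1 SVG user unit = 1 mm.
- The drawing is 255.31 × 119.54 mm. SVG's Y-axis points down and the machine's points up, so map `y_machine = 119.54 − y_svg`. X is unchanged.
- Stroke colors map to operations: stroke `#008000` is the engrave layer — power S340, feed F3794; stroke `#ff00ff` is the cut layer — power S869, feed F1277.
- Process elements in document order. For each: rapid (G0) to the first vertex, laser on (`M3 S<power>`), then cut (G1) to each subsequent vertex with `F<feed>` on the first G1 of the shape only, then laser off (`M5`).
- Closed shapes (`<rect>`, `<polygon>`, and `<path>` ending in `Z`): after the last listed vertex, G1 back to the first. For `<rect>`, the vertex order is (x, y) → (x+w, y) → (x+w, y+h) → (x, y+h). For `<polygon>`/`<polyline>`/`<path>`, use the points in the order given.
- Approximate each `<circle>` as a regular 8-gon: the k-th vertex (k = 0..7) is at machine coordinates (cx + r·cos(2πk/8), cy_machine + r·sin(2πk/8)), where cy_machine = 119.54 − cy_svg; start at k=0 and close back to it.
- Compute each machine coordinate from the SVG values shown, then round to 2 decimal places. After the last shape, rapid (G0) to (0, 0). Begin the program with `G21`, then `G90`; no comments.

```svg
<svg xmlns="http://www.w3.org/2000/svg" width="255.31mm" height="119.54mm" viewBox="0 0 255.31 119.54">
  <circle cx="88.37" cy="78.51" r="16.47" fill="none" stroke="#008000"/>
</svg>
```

1 u = 1 mm; y_m = 119.54 − y.

[1] `<circle>` circle, #008000→engrave S340 F3794: (104.84,41.03) → (100.02,52.68) → (88.37,57.50) → (76.72,52.68) → (71.90,41.03) → (76.72,29.38) → (88.37,24.56) → (100.02,29.38) → (104.84,41.03) (closed)

G21
G90
G0 X104.84 Y41.03
M3 S340
G1 X100.02 Y52.68 F3794
G1 X88.37 Y57.50
G1 X76.72 Y52.68
G1 X71.90 Y41.03
G1 X76.72 Y29.38
G1 X88.37 Y24.56
G1 X100.02 Y29.38
G1 X104.84 Y41.03
M5
G0 X0.00 Y0.00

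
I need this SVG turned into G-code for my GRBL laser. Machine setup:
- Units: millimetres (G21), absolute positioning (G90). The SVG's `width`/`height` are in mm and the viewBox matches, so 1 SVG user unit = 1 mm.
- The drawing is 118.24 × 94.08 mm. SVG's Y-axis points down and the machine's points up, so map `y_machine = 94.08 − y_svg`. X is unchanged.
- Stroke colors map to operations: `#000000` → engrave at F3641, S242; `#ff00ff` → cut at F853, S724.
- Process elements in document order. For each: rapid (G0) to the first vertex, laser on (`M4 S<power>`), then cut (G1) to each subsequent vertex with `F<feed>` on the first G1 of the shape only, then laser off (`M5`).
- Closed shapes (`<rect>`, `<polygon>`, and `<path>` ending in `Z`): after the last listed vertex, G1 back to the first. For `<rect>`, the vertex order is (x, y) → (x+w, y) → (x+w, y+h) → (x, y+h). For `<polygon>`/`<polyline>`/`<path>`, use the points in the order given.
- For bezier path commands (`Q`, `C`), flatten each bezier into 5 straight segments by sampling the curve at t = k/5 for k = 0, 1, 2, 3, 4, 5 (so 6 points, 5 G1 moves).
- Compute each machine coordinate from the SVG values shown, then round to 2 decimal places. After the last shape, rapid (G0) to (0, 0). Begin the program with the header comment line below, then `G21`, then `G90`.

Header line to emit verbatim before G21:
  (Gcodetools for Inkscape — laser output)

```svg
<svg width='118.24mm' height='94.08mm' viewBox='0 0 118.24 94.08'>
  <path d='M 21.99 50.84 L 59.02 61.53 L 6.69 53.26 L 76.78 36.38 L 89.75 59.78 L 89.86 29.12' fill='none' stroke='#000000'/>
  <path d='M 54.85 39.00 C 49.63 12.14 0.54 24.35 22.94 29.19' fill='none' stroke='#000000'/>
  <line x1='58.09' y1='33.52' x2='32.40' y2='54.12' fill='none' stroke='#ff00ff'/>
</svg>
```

Since the viewBox matches the mm dimensions, user units are millimetres directly. The only transform is the Y-flip y_m = 94.08 − y_svg.

Shape 1 is a open polyline drawn with `<path>`. Its stroke #000000 means engrave at S242, F3641. After flipping Y the toolpath is (21.99,43.24) → (59.02,32.55) → (6.69,40.82) → (76.78,57.70) → (89.75,34.30) → (89.86,64.96).

Shape 2 is a cubic bezier drawn with `<path>`. Its stroke #000000 means engrave at S242, F3641. After flipping Y the toolpath is (54.85,55.08) → (47.38,66.88) → (34.91,71.53) → (22.99,71.26) → (17.16,68.31) → (22.94,64.89).

Shape 3 is a line segment drawn with `<line>`. Its stroke #ff00ff means cut at S724, F853. After flipping Y the toolpath is (58.09,60.56) → (32.40,39.96).

(Gcodetools for Inkscape — laser output)
G21
G90
G0 X21.99 Y43.24
M4 S242
G1 X59.02 Y32.55 F3641
G1 X6.69 Y40.82
G1 X76.78 Y57.70
G1 X89.75 Y34.30
G1 X89.86 Y64.96
M5
G0 X54.85 Y55.08
M4 S242
G1 X47.38 Y66.88 F3641
G1 X34.91 Y71.53
G1 X22.99 Y71.26
G1 X17.16 Y68.31
G1 X22.94 Y64.89
M5
G0 X58.09 Y60.56
M4 S724
G1 X32.40 Y39.96 F853
M5
G0 X0.00 Y0.00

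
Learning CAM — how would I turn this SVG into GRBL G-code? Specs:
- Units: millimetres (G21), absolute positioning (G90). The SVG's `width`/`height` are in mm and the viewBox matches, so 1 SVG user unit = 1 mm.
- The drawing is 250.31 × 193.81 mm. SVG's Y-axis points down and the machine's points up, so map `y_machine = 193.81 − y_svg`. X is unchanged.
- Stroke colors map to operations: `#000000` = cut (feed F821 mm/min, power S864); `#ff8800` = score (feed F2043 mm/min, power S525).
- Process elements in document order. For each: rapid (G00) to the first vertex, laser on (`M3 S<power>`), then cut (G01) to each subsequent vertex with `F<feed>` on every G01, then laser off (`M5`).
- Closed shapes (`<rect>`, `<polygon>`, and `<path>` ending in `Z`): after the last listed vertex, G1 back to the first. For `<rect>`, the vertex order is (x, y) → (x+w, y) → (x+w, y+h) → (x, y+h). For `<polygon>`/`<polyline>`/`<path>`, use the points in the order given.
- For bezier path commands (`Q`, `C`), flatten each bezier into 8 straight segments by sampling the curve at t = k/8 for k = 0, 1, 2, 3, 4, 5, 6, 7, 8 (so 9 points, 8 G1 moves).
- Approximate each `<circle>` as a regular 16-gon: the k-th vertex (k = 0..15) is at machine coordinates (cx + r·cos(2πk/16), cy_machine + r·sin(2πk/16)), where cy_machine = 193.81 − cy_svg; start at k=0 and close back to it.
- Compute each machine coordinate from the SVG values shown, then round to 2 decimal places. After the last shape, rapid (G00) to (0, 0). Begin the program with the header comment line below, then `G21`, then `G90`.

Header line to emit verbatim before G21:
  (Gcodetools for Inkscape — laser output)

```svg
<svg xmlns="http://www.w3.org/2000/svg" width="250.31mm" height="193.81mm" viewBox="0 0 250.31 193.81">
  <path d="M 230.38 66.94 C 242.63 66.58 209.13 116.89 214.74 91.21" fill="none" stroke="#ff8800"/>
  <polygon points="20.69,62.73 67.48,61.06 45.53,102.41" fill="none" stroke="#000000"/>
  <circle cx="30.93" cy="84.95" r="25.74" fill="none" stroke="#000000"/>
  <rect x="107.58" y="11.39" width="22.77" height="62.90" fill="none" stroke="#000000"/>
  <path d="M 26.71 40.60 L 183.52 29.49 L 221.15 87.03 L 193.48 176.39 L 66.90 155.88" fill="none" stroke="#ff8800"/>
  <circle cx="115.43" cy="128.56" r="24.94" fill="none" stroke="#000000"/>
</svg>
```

viewBox `0 0 250.31 193.81` with mm width/height → 1 unit = 1 mm. Flip: y_m = 193.81 − y_svg.

**Shape 1** — `<path>` cubic bezier, stroke `#ff8800` → score (S525, F2043). Control points (SVG): P0=(230.38,66.94), P1=(242.63,66.58), P2=(209.13,116.89), P3=(214.74,91.21); sampled at t=k/8. Machine vertices: (230.38,126.87) → (232.99,124.88) → (232.32,119.62) → (229.34,112.58) → (225.05,105.24) → (220.45,99.09) → (216.54,95.61) → (214.30,96.28) → (214.74,102.60). Open path.

**Shape 2** — `<polygon>` regular polygon, stroke `#000000` → cut (S864, F821). Machine vertices: (20.69,131.08) → (67.48,132.75) → (45.53,91.40) → (20.69,131.08). Closed: final G1 returns to the first vertex.

**Shape 3** — `<circle>` circle, stroke `#000000` → cut (S864, F821). Machine vertices: (56.67,108.86) → (54.71,118.71) → (49.13,127.06) → (40.78,132.64) → (30.93,134.60) → (21.08,132.64) → (12.73,127.06) → (7.15,118.71) → (5.19,108.86) → (7.15,99.01) → (12.73,90.66) → (21.08,85.08) → (30.93,83.12) → (40.78,85.08) → (49.13,90.66) → (54.71,99.01) → (56.67,108.86). Closed: final G1 returns to the first vertex.

**Shape 4** — `<rect>` rectangle, stroke `#000000` → cut (S864, F821). Machine vertices: (107.58,182.42) → (130.35,182.42) → (130.35,119.52) → (107.58,119.52) → (107.58,182.42). Closed: final G1 returns to the first vertex.

**Shape 5** — `<path>` open polyline, stroke `#ff8800` → score (S525, F2043). Machine vertices: (26.71,153.21) → (183.52,164.32) → (221.15,106.78) → (193.48,17.42) → (66.90,37.93). Open path.

**Shape 6** — `<circle>` circle, stroke `#000000` → cut (S864, F821). Machine vertices: (140.37,65.25) → (138.47,74.79) → (133.07,82.89) → (124.97,88.29) → (115.43,90.19) → (105.89,88.29) → (97.79,82.89) → (92.39,74.79) → (90.49,65.25) → (92.39,55.71) → (97.79,47.61) → (105.89,42.21) → (115.43,40.31) → (124.97,42.21) → (133.07,47.61) → (138.47,55.71) → (140.37,65.25). Closed: final G1 returns to the first vertex.

(Gcodetools for Inkscape — laser output)
G21
G90
G00 X230.38 Y126.87
M3 S525
G01 X232.99 Y124.88 F2043
G01 X232.32 Y119.62 F2043
G01 X229.34 Y112.58 F2043
G01 X225.05 Y105.24 F2043
G01 X220.45 Y99.09 F2043
G01 X216.54 Y95.61 F2043
G01 X214.30 Y96.28 F2043
G01 X214.74 Y102.60 F2043
M5
G00 X20.69 Y131.08
M3 S864
G01 X67.48 Y132.75 F821
G01 X45.53 Y91.40 F821
G01 X20.69 Y131.08 F821
M5
G00 X56.67 Y108.86
M3 S864
G01 X54.71 Y118.71 F821
G01 X49.13 Y127.06 F821
G01 X40.78 Y132.64 F821
G01 X30.93 Y134.60 F821
G01 X21.08 Y132.64 F821
G01 X12.73 Y127.06 F821
G01 X7.15 Y118.71 F821
G01 X5.19 Y108.86 F821
G01 X7.15 Y99.01 F821
G01 X12.73 Y90.66 F821
G01 X21.08 Y85.08 F821
G01 X30.93 Y83.12 F821
G01 X40.78 Y85.08 F821
G01 X49.13 Y90.66 F821
G01 X54.71 Y99.01 F821
G01 X56.67 Y108.86 F821
M5
G00 X107.58 Y182.42
M3 S864
G01 X130.35 Y182.42 F821
G01 X130.35 Y119.52 F821
G01 X107.58 Y119.52 F821
G01 X107.58 Y182.42 F821
M5
G00 X26.71 Y153.21
M3 S525
G01 X183.52 Y164.32 F2043
G01 X221.15 Y106.78 F2043
G01 X193.48 Y17.42 F2043
G01 X66.90 Y37.93 F2043
M5
G00 X140.37 Y65.25
M3 S864
G01 X138.47 Y74.79 F821
G01 X133.07 Y82.89 F821
G01 X124.97 Y88.29 F821
G01 X115.43 Y90.19 F821
G01 X105.89 Y88.29 F821
G01 X97.79 Y82.89 F821
G01 X92.39 Y74.79 F821
G01 X90.49 Y65.25 F821
G01 X92.39 Y55.71 F821
G01 X97.79 Y47.61 F821
G01 X105.89 Y42.21 F821
G01 X115.43 Y40.31 F821
G01 X124.97 Y42.21 F821
G01 X133.07 Y47.61 F821
G01 X138.47 Y55.71 F821
G01 X140.37 Y65.25 F821
M5
G00 X0.00 Y0.00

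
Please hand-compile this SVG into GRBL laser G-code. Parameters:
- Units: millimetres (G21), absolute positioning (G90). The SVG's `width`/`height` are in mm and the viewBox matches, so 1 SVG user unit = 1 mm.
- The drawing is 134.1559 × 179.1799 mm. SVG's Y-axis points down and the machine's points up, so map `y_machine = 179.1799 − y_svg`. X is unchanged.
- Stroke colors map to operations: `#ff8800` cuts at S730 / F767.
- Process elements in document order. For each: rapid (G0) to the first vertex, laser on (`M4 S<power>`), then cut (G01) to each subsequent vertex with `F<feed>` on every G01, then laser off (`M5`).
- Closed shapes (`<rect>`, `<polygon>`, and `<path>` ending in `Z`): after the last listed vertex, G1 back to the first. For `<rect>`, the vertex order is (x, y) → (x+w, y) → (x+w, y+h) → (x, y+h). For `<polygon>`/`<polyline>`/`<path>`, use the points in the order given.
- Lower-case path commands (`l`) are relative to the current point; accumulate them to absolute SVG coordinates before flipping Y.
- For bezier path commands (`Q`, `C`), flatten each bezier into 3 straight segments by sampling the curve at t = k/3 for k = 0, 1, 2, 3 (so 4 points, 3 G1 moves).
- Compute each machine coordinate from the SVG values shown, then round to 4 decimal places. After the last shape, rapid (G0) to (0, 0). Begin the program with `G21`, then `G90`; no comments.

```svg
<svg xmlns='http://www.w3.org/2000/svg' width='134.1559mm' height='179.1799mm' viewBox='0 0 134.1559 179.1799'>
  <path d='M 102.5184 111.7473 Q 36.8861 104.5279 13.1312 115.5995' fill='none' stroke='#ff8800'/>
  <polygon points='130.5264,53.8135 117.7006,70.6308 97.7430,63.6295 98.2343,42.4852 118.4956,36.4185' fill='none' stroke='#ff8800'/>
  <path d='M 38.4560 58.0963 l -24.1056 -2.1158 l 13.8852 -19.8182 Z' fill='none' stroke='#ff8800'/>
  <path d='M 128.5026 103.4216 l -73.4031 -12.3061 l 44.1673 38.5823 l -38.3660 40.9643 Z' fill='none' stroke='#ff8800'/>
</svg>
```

Since the viewBox matches the mm dimensions, user units are millimetres directly. The only transform is the Y-flip y_m = 179.1799 − y_svg.

Shape 1 is a quadratic bezier drawn with `<path>`. Its stroke #ff8800 means cut at S730, F767. After flipping Y the toolpath is (102.5184,67.4326) → (63.4166,70.2132) → (33.6208,68.9291) → (13.1312,63.5804).

Shape 2 is a regular polygon drawn with `<polygon>`. Its stroke #ff8800 means cut at S730, F767. After flipping Y the toolpath is (130.5264,125.3664) → (117.7006,108.5491) → (97.7430,115.5504) → (98.2343,136.6947) → (118.4956,142.7614) → (130.5264,125.3664), returning to the start.

Shape 3 is a regular polygon drawn with `<path>`. Its stroke #ff8800 means cut at S730, F767. After flipping Y the toolpath is (38.4560,121.0836) → (14.3504,123.1994) → (28.2356,143.0176) → (38.4560,121.0836), returning to the start.

Shape 4 is a closed polygon drawn with `<path>`. Its stroke #ff8800 means cut at S730, F767. After flipping Y the toolpath is (128.5026,75.7583) → (55.0995,88.0644) → (99.2668,49.4821) → (60.9008,8.5178) → (128.5026,75.7583), returning to the start.

G21
G90
G0 X102.5184 Y67.4326
M4 S730
G01 X63.4166 Y70.2132 F767
G01 X33.6208 Y68.9291 F767
G01 X13.1312 Y63.5804 F767
M5
G0 X130.5264 Y125.3664
M4 S730
G01 X117.7006 Y108.5491 F767
G01 X97.7430 Y115.5504 F767
G01 X98.2343 Y136.6947 F767
G01 X118.4956 Y142.7614 F767
G01 X130.5264 Y125.3664 F767
M5
G0 X38.4560 Y121.0836
M4 S730
G01 X14.3504 Y123.1994 F767
G01 X28.2356 Y143.0176 F767
G01 X38.4560 Y121.0836 F767
M5
G0 X128.5026 Y75.7583
M4 S730
G01 X55.0995 Y88.0644 F767
G01 X99.2668 Y49.4821 F767
G01 X60.9008 Y8.5178 F767
G01 X128.5026 Y75.7583 F767
M5
G0 X0.0000 Y0.0000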